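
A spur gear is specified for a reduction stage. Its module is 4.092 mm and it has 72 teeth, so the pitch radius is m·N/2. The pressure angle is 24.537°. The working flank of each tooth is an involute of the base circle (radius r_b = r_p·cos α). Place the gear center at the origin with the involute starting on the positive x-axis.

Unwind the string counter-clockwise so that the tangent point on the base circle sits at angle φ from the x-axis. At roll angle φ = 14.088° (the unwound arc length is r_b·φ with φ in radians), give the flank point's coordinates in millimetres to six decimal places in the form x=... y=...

x=137.998661 y=0.660031

pitch radius r_p = m·N/2 = 4.092·72/2 = 147.312000
base radius r_b = r_p·cos α = 147.312000·cos 24.537° = 134.008737
roll angle φ = 14.088° = 0.24588199 rad
x = r_b·(cos φ + φ·sin φ) = 134.008737·(0.96992302 + 0.24588199·0.24341188) = 137.998661
y = r_b·(sin φ − φ·cos φ) = 134.008737·(0.24341188 − 0.24588199·0.96992302) = 0.660031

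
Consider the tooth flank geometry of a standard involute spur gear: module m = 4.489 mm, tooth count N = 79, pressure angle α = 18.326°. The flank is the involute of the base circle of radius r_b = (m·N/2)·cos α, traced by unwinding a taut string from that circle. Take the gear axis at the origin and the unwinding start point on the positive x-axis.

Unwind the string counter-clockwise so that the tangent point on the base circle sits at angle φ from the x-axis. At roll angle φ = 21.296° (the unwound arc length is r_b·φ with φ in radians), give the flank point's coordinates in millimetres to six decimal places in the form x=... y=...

pitch radius r_p = m·N/2 = 4.489·79/2 = 177.315500
base radius r_b = r_p·cos α = 177.315500·cos 18.326° = 168.322571
roll angle φ = 21.296° = 0.37168532 rad
x = r_b·(cos φ + φ·sin φ) = 168.322571·(0.93171659 + 0.37168532·0.36318619) = 179.550959
y = r_b·(sin φ − φ·cos φ) = 168.322571·(0.36318619 − 0.37168532·0.93171659) = 2.841421

x=179.550959 y=2.841421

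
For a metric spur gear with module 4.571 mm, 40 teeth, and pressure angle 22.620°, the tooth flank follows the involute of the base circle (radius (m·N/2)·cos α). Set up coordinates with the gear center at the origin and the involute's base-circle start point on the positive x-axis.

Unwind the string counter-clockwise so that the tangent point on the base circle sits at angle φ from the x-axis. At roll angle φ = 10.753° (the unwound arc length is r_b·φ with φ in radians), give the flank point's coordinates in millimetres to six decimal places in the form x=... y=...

pitch radius r_p = m·N/2 = 4.571·40/2 = 91.420000
base radius r_b = r_p·cos α = 91.420000·cos 22.620° = 84.387609
roll angle φ = 10.753° = 0.18767525 rad
x = r_b·(cos φ + φ·sin φ) = 84.387609·(0.98244063 + 0.18767525·0.18657548) = 85.860699
y = r_b·(sin φ − φ·cos φ) = 84.387609·(0.18657548 − 0.18767525·0.98244063) = 0.185288

x=85.860699 y=0.185288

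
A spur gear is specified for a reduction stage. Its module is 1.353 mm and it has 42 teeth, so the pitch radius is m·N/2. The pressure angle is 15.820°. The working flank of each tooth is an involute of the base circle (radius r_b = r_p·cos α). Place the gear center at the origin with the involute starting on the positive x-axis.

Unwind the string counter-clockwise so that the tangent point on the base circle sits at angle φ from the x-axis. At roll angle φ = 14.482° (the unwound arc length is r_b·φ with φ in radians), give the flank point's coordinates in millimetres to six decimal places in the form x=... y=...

x=28.196132 y=0.146207

pitch radius r_p = m·N/2 = 1.353·42/2 = 28.413000
base radius r_b = r_p·cos α = 28.413000·cos 15.820° = 27.336798
roll angle φ = 14.482° = 0.25275858 rad
x = r_b·(cos φ + φ·sin φ) = 27.336798·(0.96822625 + 0.25275858·0.25007584) = 28.196132
y = r_b·(sin φ − φ·cos φ) = 27.336798·(0.25007584 − 0.25275858·0.96822625) = 0.146207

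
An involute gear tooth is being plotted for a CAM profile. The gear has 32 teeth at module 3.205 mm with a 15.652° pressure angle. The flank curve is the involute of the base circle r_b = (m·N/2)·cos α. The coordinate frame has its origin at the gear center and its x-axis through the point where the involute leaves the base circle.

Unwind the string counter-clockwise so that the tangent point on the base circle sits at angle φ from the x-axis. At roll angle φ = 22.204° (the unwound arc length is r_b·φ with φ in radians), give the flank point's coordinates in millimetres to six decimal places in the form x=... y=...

pitch radius r_p = m·N/2 = 3.205·32/2 = 51.280000
base radius r_b = r_p·cos α = 51.280000·cos 15.652° = 49.378440
roll angle φ = 22.204° = 0.38753291 rad
x = r_b·(cos φ + φ·sin φ) = 49.378440·(0.92584420 + 0.38753291·0.37790542) = 52.948254
y = r_b·(sin φ − φ·cos φ) = 49.378440·(0.37790542 − 0.38753291·0.92584420) = 0.943638

x=52.948254 y=0.943638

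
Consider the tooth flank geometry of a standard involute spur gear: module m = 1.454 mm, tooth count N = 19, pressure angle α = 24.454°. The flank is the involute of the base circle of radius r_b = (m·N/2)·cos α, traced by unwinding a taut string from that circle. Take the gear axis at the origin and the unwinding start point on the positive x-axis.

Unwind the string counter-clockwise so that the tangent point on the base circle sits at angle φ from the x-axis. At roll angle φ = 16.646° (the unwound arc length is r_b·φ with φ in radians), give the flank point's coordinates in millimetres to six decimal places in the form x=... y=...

x=13.093402 y=0.101915

pitch radius r_p = m·N/2 = 1.454·19/2 = 13.813000
base radius r_b = r_p·cos α = 13.813000·cos 24.454° = 12.573890
roll angle φ = 16.646° = 0.29052751 rad
x = r_b·(cos φ + φ·sin φ) = 12.573890·(0.95809290 + 0.29052751·0.28645767) = 13.093402
y = r_b·(sin φ − φ·cos φ) = 12.573890·(0.28645767 − 0.29052751·0.95809290) = 0.101915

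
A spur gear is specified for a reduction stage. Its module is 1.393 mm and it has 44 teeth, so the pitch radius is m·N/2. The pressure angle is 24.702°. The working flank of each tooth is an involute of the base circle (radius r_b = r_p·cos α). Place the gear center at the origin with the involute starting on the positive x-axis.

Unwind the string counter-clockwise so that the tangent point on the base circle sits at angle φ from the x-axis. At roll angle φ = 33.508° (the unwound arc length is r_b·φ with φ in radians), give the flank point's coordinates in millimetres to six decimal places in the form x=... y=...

pitch radius r_p = m·N/2 = 1.393·44/2 = 30.646000
base radius r_b = r_p·cos α = 30.646000·cos 24.702° = 27.841695
roll angle φ = 33.508° = 0.58482493 rad
x = r_b·(cos φ + φ·sin φ) = 27.841695·(0.83380875 + 0.58482493·0.55205341) = 32.203468
y = r_b·(sin φ − φ·cos φ) = 27.841695·(0.55205341 − 0.58482493·0.83380875) = 1.793597

x=32.203468 y=1.793597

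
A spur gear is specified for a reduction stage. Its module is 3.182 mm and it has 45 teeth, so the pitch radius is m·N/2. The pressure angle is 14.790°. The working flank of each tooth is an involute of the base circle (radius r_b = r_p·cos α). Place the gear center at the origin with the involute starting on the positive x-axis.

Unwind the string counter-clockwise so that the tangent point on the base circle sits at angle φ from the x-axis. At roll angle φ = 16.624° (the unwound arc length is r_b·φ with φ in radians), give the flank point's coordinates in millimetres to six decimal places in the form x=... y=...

pitch radius r_p = m·N/2 = 3.182·45/2 = 71.595000
base radius r_b = r_p·cos α = 71.595000·cos 14.790° = 69.222911
roll angle φ = 16.624° = 0.29014353 rad
x = r_b·(cos φ + φ·sin φ) = 69.222911·(0.95820282 + 0.29014353·0.28608976) = 72.075582
y = r_b·(sin φ − φ·cos φ) = 69.222911·(0.28608976 − 0.29014353·0.95820282) = 0.558865

x=72.075582 y=0.558865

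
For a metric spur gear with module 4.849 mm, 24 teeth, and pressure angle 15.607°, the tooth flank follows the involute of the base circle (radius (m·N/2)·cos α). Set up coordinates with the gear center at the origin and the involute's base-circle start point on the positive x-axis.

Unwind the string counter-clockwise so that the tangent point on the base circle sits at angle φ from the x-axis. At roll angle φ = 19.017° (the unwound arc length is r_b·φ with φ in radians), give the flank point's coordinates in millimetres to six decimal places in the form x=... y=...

pitch radius r_p = m·N/2 = 4.849·24/2 = 58.188000
base radius r_b = r_p·cos α = 58.188000·cos 15.607° = 56.042591
roll angle φ = 19.017° = 0.33190926 rad
x = r_b·(cos φ + φ·sin φ) = 56.042591·(0.94542194 + 0.33190926·0.32584868) = 59.045024
y = r_b·(sin φ − φ·cos φ) = 56.042591·(0.32584868 − 0.33190926·0.94542194) = 0.675559

x=59.045024 y=0.675559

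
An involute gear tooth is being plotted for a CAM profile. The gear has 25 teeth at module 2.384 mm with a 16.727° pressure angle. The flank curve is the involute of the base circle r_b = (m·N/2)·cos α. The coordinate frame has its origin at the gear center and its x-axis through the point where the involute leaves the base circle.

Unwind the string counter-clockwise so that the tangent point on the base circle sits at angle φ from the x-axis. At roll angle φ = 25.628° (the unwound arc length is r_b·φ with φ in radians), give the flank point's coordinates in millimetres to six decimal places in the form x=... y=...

x=31.252775 y=0.834413

pitch radius r_p = m·N/2 = 2.384·25/2 = 29.800000
base radius r_b = r_p·cos α = 29.800000·cos 16.727° = 28.539072
roll angle φ = 25.628° = 0.44729298 rad
x = r_b·(cos φ + φ·sin φ) = 28.539072·(0.90162126 + 0.44729298·0.43252642) = 31.252775
y = r_b·(sin φ − φ·cos φ) = 28.539072·(0.43252642 − 0.44729298·0.90162126) = 0.834413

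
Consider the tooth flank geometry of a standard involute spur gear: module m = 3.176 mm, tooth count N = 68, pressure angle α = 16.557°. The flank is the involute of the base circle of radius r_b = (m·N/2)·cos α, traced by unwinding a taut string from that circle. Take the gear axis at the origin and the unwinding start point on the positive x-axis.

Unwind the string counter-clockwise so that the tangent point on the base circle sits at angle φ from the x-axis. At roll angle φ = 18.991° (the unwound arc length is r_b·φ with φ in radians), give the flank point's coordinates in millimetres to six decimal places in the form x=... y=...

pitch radius r_p = m·N/2 = 3.176·68/2 = 107.984000
base radius r_b = r_p·cos α = 107.984000·cos 16.557° = 103.506628
roll angle φ = 18.991° = 0.33145548 rad
x = r_b·(cos φ + φ·sin φ) = 103.506628·(0.94556970 + 0.33145548·0.32541963) = 109.037176
y = r_b·(sin φ − φ·cos φ) = 103.506628·(0.32541963 − 0.33145548·0.94556970) = 1.242635

x=109.037176 y=1.242635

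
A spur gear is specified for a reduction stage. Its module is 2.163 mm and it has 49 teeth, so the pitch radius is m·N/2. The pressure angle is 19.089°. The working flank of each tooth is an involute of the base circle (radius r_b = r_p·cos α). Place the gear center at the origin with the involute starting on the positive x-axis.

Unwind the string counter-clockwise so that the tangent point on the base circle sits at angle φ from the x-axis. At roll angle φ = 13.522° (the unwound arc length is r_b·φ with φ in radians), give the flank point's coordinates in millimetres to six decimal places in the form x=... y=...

x=51.454772 y=0.218209

pitch radius r_p = m·N/2 = 2.163·49/2 = 52.993500
base radius r_b = r_p·cos α = 52.993500·cos 19.089° = 50.079478
roll angle φ = 13.522° = 0.23600342 rad
x = r_b·(cos φ + φ·sin φ) = 50.079478·(0.97228021 + 0.23600342·0.23381871) = 51.454772
y = r_b·(sin φ − φ·cos φ) = 50.079478·(0.23381871 − 0.23600342·0.97228021) = 0.218209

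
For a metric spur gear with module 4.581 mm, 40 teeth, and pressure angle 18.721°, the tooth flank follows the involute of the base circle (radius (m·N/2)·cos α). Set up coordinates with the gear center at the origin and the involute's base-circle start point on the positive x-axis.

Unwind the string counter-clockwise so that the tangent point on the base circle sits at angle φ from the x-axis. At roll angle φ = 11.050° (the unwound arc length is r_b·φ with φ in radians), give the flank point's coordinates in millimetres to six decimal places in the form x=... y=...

x=88.371393 y=0.206711

pitch radius r_p = m·N/2 = 4.581·40/2 = 91.620000
base radius r_b = r_p·cos α = 91.620000·cos 18.721° = 86.772633
roll angle φ = 11.050° = 0.19285888 rad
x = r_b·(cos φ + φ·sin φ) = 86.772633·(0.98146030 + 0.19285888·0.19166555) = 88.371393
y = r_b·(sin φ − φ·cos φ) = 86.772633·(0.19166555 − 0.19285888·0.98146030) = 0.206711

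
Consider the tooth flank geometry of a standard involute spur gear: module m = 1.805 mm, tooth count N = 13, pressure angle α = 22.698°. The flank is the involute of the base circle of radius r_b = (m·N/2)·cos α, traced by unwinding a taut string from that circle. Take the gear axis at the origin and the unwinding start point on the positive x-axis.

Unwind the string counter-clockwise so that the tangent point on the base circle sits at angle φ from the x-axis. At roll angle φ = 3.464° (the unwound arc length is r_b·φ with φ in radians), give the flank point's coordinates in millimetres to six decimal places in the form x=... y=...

pitch radius r_p = m·N/2 = 1.805·13/2 = 11.732500
base radius r_b = r_p·cos α = 11.732500·cos 22.698° = 10.823836
roll angle φ = 3.464° = 0.06045821 rad
x = r_b·(cos φ + φ·sin φ) = 10.823836·(0.99817296 + 0.06045821·0.06042138) = 10.843600
y = r_b·(sin φ − φ·cos φ) = 10.823836·(0.06042138 − 0.06045821·0.99817296) = 0.000797

x=10.843600 y=0.000797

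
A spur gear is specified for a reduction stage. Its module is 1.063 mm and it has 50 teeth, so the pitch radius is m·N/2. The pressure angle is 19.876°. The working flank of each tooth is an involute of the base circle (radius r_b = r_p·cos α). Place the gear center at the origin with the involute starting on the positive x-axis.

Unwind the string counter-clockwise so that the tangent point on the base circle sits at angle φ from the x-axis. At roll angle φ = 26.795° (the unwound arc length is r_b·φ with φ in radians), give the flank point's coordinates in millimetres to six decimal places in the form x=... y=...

x=27.577274 y=0.833574

pitch radius r_p = m·N/2 = 1.063·50/2 = 26.575000
base radius r_b = r_p·cos α = 26.575000·cos 19.876° = 24.991944
roll angle φ = 26.795° = 0.46766097 rad
x = r_b·(cos φ + φ·sin φ) = 24.991944·(0.89262516 + 0.46766097·0.45079965) = 27.577274
y = r_b·(sin φ − φ·cos φ) = 24.991944·(0.45079965 − 0.46766097·0.89262516) = 0.833574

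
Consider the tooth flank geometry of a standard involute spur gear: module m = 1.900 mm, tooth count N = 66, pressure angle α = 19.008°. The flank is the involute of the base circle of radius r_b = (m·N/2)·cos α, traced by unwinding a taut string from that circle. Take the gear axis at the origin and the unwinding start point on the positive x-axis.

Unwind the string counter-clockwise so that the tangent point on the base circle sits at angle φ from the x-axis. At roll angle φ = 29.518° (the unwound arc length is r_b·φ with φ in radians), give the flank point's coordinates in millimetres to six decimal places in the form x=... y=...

x=66.633906 y=2.630979

pitch radius r_p = m·N/2 = 1.900·66/2 = 62.700000
base radius r_b = r_p·cos α = 62.700000·cos 19.008° = 59.281164
roll angle φ = 29.518° = 0.51518629 rad
x = r_b·(cos φ + φ·sin φ) = 59.281164·(0.87020095 + 0.51518629·0.49269697) = 66.633906
y = r_b·(sin φ − φ·cos φ) = 59.281164·(0.49269697 − 0.51518629·0.87020095) = 2.630979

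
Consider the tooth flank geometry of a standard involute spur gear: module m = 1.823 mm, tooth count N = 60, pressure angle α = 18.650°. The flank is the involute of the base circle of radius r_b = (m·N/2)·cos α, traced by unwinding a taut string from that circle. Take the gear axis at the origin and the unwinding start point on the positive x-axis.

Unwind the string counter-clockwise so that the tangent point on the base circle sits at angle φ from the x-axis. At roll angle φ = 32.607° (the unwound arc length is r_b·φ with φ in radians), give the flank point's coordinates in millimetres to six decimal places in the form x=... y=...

x=59.542200 y=3.081729

pitch radius r_p = m·N/2 = 1.823·60/2 = 54.690000
base radius r_b = r_p·cos α = 54.690000·cos 18.650° = 51.818212
roll angle φ = 32.607° = 0.56909951 rad
x = r_b·(cos φ + φ·sin φ) = 51.818212·(0.84238657 + 0.56909951·0.53887371) = 59.542200
y = r_b·(sin φ − φ·cos φ) = 51.818212·(0.53887371 − 0.56909951·0.84238657) = 3.081729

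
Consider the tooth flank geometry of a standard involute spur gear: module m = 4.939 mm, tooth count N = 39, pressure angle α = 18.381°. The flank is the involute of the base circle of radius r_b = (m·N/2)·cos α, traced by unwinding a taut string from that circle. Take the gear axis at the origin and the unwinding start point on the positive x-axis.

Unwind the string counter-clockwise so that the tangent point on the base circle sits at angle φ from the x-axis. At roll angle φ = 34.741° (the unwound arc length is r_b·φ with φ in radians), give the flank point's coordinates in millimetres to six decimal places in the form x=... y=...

x=106.684997 y=6.545110

pitch radius r_p = m·N/2 = 4.939·39/2 = 96.310500
base radius r_b = r_p·cos α = 96.310500·cos 18.381° = 91.396799
roll angle φ = 34.741° = 0.60634484 rad
x = r_b·(cos φ + φ·sin φ) = 91.396799·(0.82173646 + 0.60634484·0.56986769) = 106.684997
y = r_b·(sin φ − φ·cos φ) = 91.396799·(0.56986769 − 0.60634484·0.82173646) = 6.545110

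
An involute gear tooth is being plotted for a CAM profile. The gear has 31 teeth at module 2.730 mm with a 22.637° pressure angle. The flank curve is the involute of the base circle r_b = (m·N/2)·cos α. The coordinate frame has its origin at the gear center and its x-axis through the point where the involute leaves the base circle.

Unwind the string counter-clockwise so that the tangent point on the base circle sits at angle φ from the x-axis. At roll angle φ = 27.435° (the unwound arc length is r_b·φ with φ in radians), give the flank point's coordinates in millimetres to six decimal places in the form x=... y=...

x=43.279010 y=1.396733

pitch radius r_p = m·N/2 = 2.730·31/2 = 42.315000
base radius r_b = r_p·cos α = 42.315000·cos 22.637° = 39.055131
roll angle φ = 27.435° = 0.47883108 rad
x = r_b·(cos φ + φ·sin φ) = 39.055131·(0.88753410 + 0.47883108·0.46074203) = 43.279010
y = r_b·(sin φ − φ·cos φ) = 39.055131·(0.46074203 − 0.47883108·0.88753410) = 1.396733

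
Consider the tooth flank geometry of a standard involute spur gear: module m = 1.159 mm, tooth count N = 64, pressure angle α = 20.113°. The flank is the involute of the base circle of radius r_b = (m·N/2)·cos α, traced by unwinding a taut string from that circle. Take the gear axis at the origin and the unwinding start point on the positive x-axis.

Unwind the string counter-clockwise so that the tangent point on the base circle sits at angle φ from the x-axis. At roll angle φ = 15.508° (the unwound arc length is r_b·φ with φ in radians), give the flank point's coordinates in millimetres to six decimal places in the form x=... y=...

pitch radius r_p = m·N/2 = 1.159·64/2 = 37.088000
base radius r_b = r_p·cos α = 37.088000·cos 20.113° = 34.826235
roll angle φ = 15.508° = 0.27066566 rad
x = r_b·(cos φ + φ·sin φ) = 34.826235·(0.96359313 + 0.27066566·0.26737292) = 36.078649
y = r_b·(sin φ − φ·cos φ) = 34.826235·(0.26737292 − 0.27066566·0.96359313) = 0.228507

x=36.078649 y=0.228507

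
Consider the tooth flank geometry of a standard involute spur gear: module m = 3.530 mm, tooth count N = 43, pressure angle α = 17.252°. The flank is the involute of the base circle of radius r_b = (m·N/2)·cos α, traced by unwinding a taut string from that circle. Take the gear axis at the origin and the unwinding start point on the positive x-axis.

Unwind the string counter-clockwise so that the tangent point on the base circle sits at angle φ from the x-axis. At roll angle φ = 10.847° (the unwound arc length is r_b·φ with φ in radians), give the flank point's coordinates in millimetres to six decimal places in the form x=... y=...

pitch radius r_p = m·N/2 = 3.530·43/2 = 75.895000
base radius r_b = r_p·cos α = 75.895000·cos 17.252° = 72.480453
roll angle φ = 10.847° = 0.18931586 rad
x = r_b·(cos φ + φ·sin φ) = 72.480453·(0.98213321 + 0.18931586·0.18818703) = 73.767706
y = r_b·(sin φ − φ·cos φ) = 72.480453·(0.18818703 − 0.18931586·0.98213321) = 0.163344

x=73.767706 y=0.163344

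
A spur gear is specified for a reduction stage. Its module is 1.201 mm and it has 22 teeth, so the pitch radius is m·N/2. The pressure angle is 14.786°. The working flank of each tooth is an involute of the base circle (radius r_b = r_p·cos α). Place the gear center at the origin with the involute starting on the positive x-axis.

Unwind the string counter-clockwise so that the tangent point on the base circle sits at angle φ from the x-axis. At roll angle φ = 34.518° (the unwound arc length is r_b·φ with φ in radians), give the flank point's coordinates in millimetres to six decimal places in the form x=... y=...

x=14.885467 y=0.897663

pitch radius r_p = m·N/2 = 1.201·22/2 = 13.211000
base radius r_b = r_p·cos α = 13.211000·cos 14.786° = 12.773528
roll angle φ = 34.518° = 0.60245275 rad
x = r_b·(cos φ + φ·sin φ) = 12.773528·(0.82394821 + 0.60245275·0.56666512) = 14.885467
y = r_b·(sin φ − φ·cos φ) = 12.773528·(0.56666512 − 0.60245275·0.82394821) = 0.897663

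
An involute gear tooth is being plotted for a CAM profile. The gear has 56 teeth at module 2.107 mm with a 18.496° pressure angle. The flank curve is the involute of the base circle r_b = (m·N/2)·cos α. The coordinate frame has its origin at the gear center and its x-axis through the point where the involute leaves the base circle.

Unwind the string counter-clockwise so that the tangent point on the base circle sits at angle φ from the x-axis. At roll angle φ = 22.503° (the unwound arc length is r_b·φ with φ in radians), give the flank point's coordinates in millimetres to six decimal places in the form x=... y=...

pitch radius r_p = m·N/2 = 2.107·56/2 = 58.996000
base radius r_b = r_p·cos α = 58.996000·cos 18.496° = 55.948609
roll angle φ = 22.503° = 0.39275144 rad
x = r_b·(cos φ + φ·sin φ) = 55.948609·(0.92385949 + 0.39275144·0.38273181) = 60.098763
y = r_b·(sin φ − φ·cos φ) = 55.948609·(0.38273181 − 0.39275144·0.92385949) = 1.112519

x=60.098763 y=1.112519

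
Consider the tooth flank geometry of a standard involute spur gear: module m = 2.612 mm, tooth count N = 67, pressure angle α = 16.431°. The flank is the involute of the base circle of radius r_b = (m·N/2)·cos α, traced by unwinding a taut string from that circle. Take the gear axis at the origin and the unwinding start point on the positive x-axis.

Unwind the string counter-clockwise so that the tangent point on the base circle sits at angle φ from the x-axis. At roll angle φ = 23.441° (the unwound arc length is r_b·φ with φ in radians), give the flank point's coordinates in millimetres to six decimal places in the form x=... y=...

x=90.661344 y=1.883918

pitch radius r_p = m·N/2 = 2.612·67/2 = 87.502000
base radius r_b = r_p·cos α = 87.502000·cos 16.431° = 83.928512
roll angle φ = 23.441° = 0.40912263 rad
x = r_b·(cos φ + φ·sin φ) = 83.928512·(0.91747020 + 0.40912263·0.39780452) = 90.661344
y = r_b·(sin φ − φ·cos φ) = 83.928512·(0.39780452 − 0.40912263·0.91747020) = 1.883918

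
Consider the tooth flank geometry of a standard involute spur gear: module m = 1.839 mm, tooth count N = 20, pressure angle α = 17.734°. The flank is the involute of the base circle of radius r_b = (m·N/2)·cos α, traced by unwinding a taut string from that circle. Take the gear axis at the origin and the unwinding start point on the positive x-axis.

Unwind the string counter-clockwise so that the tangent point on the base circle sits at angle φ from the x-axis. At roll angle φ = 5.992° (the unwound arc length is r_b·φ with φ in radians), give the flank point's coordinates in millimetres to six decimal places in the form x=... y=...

pitch radius r_p = m·N/2 = 1.839·20/2 = 18.390000
base radius r_b = r_p·cos α = 18.390000·cos 17.734° = 17.516124
roll angle φ = 5.992° = 0.10458013 rad
x = r_b·(cos φ + φ·sin φ) = 17.516124·(0.99453648 + 0.10458013·0.10438960) = 17.611649
y = r_b·(sin φ − φ·cos φ) = 17.516124·(0.10438960 − 0.10458013·0.99453648) = 0.006671

x=17.611649 y=0.006671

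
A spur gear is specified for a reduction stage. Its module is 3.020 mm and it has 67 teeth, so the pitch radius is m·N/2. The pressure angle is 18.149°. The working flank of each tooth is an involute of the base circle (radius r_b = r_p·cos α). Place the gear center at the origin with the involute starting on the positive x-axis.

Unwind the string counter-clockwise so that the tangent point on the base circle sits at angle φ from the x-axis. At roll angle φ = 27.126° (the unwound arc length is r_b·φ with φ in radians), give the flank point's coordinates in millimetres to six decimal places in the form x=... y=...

pitch radius r_p = m·N/2 = 3.020·67/2 = 101.170000
base radius r_b = r_p·cos α = 101.170000·cos 18.149° = 96.136761
roll angle φ = 27.126° = 0.47343801 rad
x = r_b·(cos φ + φ·sin φ) = 96.136761·(0.89000599 + 0.47343801·0.45594883) = 106.314712
y = r_b·(sin φ − φ·cos φ) = 96.136761·(0.45594883 − 0.47343801·0.89000599) = 3.325001

x=106.314712 y=3.325001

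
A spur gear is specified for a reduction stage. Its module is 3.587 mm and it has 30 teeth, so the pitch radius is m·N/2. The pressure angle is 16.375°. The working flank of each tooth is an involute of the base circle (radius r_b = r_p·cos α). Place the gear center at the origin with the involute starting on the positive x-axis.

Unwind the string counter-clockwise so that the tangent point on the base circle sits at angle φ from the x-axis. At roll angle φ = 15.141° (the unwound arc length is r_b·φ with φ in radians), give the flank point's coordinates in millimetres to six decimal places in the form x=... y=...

x=53.393656 y=0.315339

pitch radius r_p = m·N/2 = 3.587·30/2 = 53.805000
base radius r_b = r_p·cos α = 53.805000·cos 16.375° = 51.622512
roll angle φ = 15.141° = 0.26426030 rad
x = r_b·(cos φ + φ·sin φ) = 51.622512·(0.96528597 + 0.26426030·0.26119532) = 53.393656
y = r_b·(sin φ − φ·cos φ) = 51.622512·(0.26119532 − 0.26426030·0.96528597) = 0.315339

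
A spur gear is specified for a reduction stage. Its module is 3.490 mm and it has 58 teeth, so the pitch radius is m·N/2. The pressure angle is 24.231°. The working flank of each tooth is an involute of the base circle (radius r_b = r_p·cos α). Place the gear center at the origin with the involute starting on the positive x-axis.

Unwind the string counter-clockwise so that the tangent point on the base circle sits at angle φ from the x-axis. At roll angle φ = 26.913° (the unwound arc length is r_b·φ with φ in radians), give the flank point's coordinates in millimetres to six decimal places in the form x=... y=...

pitch radius r_p = m·N/2 = 3.490·58/2 = 101.210000
base radius r_b = r_p·cos α = 101.210000·cos 24.231° = 92.293216
roll angle φ = 26.913° = 0.46972046 rad
x = r_b·(cos φ + φ·sin φ) = 92.293216·(0.89169485 + 0.46972046·0.45263704) = 101.920112
y = r_b·(sin φ − φ·cos φ) = 92.293216·(0.45263704 − 0.46972046·0.89169485) = 3.118562

x=101.920112 y=3.118562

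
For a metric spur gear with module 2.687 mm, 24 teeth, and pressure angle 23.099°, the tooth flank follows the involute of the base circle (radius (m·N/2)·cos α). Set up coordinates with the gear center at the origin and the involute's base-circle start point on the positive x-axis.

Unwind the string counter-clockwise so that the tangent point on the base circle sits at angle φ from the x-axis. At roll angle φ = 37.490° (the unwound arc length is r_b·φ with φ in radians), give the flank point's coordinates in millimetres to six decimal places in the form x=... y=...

pitch radius r_p = m·N/2 = 2.687·24/2 = 32.244000
base radius r_b = r_p·cos α = 32.244000·cos 23.099° = 29.658945
roll angle φ = 37.490° = 0.65432394 rad
x = r_b·(cos φ + φ·sin φ) = 29.658945·(0.79345958 + 0.65432394·0.60862295) = 35.344451
y = r_b·(sin φ − φ·cos φ) = 29.658945·(0.60862295 − 0.65432394·0.79345958) = 2.652796

x=35.344451 y=2.652796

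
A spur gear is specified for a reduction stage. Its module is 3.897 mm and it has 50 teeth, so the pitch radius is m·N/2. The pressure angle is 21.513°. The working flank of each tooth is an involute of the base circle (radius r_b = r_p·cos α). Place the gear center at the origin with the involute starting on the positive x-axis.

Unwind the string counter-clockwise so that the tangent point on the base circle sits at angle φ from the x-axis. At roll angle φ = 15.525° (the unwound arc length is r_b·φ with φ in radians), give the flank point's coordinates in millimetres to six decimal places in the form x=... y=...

pitch radius r_p = m·N/2 = 3.897·50/2 = 97.425000
base radius r_b = r_p·cos α = 97.425000·cos 21.513° = 90.637828
roll angle φ = 15.525° = 0.27096237 rad
x = r_b·(cos φ + φ·sin φ) = 90.637828·(0.96351376 + 0.27096237·0.26765881) = 93.904345
y = r_b·(sin φ − φ·cos φ) = 90.637828·(0.26765881 − 0.27096237·0.96351376) = 0.596655

x=93.904345 y=0.596655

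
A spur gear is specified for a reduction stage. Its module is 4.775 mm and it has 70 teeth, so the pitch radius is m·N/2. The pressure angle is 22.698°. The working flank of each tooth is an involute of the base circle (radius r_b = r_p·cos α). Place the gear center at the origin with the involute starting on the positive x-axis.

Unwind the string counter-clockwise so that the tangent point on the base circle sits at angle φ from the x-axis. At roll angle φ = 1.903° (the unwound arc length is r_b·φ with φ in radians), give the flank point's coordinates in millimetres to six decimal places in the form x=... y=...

pitch radius r_p = m·N/2 = 4.775·70/2 = 167.125000
base radius r_b = r_p·cos α = 167.125000·cos 22.698° = 154.181429
roll angle φ = 1.903° = 0.03321362 rad
x = r_b·(cos φ + φ·sin φ) = 154.181429·(0.99944848 + 0.03321362·0.03320751) = 154.266448
y = r_b·(sin φ − φ·cos φ) = 154.181429·(0.03320751 − 0.03321362·0.99944848) = 0.001883

x=154.266448 y=0.001883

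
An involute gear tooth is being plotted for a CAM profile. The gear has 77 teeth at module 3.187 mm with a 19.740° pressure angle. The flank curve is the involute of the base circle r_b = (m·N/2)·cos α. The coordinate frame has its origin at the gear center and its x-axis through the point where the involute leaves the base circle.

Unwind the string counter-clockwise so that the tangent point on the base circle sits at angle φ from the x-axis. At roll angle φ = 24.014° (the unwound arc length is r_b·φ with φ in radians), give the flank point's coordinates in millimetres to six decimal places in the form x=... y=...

x=125.191578 y=2.784819

pitch radius r_p = m·N/2 = 3.187·77/2 = 122.699500
base radius r_b = r_p·cos α = 122.699500·cos 19.740° = 115.489061
roll angle φ = 24.014° = 0.41912337 rad
x = r_b·(cos φ + φ·sin φ) = 115.489061·(0.91344605 + 0.41912337·0.40695985) = 125.191578
y = r_b·(sin φ − φ·cos φ) = 115.489061·(0.40695985 − 0.41912337·0.91344605) = 2.784819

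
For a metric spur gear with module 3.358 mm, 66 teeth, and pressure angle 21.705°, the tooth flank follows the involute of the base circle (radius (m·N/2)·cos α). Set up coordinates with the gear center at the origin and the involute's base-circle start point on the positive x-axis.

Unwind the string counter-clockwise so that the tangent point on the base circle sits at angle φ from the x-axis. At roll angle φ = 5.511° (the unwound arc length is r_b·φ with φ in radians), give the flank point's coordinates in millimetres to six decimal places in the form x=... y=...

pitch radius r_p = m·N/2 = 3.358·66/2 = 110.814000
base radius r_b = r_p·cos α = 110.814000·cos 21.705° = 102.957321
roll angle φ = 5.511° = 0.09618510 rad
x = r_b·(cos φ + φ·sin φ) = 102.957321·(0.99537778 + 0.09618510·0.09603685) = 103.432478
y = r_b·(sin φ − φ·cos φ) = 102.957321·(0.09603685 − 0.09618510·0.99537778) = 0.030511

x=103.432478 y=0.030511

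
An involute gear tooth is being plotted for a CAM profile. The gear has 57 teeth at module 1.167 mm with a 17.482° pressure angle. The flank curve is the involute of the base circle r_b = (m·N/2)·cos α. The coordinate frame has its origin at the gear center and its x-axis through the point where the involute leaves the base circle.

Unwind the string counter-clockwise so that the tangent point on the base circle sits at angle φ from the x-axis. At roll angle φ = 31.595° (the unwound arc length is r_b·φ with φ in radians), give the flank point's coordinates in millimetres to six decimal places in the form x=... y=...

pitch radius r_p = m·N/2 = 1.167·57/2 = 33.259500
base radius r_b = r_p·cos α = 33.259500·cos 17.482° = 31.723289
roll angle φ = 31.595° = 0.55143678 rad
x = r_b·(cos φ + φ·sin φ) = 31.723289·(0.85177266 + 0.55143678·0.52391158) = 36.186019
y = r_b·(sin φ − φ·cos φ) = 31.723289·(0.52391158 − 0.55143678·0.85177266) = 1.719809

x=36.186019 y=1.719809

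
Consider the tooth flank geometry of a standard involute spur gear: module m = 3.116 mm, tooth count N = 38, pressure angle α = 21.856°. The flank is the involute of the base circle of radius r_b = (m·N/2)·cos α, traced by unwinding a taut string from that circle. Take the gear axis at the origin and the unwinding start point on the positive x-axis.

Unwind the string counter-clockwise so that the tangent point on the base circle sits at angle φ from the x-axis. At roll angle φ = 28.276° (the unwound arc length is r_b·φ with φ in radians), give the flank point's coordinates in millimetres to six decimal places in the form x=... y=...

x=61.238014 y=2.148358

pitch radius r_p = m·N/2 = 3.116·38/2 = 59.204000
base radius r_b = r_p·cos α = 59.204000·cos 21.856° = 54.948559
roll angle φ = 28.276° = 0.49350930 rad
x = r_b·(cos φ + φ·sin φ) = 54.948559·(0.88067586 + 0.49350930·0.47371935) = 61.238014
y = r_b·(sin φ − φ·cos φ) = 54.948559·(0.47371935 − 0.49350930·0.88067586) = 2.148358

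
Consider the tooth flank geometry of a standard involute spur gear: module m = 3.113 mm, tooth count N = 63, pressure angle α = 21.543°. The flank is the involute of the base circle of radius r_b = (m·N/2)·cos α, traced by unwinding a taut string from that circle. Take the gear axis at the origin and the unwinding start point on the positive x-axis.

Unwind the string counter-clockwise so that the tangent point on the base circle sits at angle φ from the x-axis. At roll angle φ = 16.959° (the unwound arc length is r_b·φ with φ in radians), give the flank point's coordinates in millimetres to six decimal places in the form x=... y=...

pitch radius r_p = m·N/2 = 3.113·63/2 = 98.059500
base radius r_b = r_p·cos α = 98.059500·cos 21.543° = 91.209284
roll angle φ = 16.959° = 0.29599039 rad
x = r_b·(cos φ + φ·sin φ) = 91.209284·(0.95651373 + 0.29599039·0.29168731) = 95.117635
y = r_b·(sin φ − φ·cos φ) = 91.209284·(0.29168731 − 0.29599039·0.95651373) = 0.781522

x=95.117635 y=0.781522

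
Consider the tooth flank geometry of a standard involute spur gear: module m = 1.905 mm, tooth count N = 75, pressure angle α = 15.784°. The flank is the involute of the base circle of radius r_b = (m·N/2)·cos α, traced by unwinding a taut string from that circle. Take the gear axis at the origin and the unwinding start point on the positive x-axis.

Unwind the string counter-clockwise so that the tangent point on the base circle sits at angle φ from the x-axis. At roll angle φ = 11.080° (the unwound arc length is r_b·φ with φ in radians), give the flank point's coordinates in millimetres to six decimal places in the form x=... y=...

x=70.017284 y=0.165097

pitch radius r_p = m·N/2 = 1.905·75/2 = 71.437500
base radius r_b = r_p·cos α = 71.437500·cos 15.784° = 68.743877
roll angle φ = 11.080° = 0.19338248 rad
x = r_b·(cos φ + φ·sin φ) = 68.743877·(0.98135981 + 0.19338248·0.19217942) = 70.017284
y = r_b·(sin φ − φ·cos φ) = 68.743877·(0.19217942 − 0.19338248·0.98135981) = 0.165097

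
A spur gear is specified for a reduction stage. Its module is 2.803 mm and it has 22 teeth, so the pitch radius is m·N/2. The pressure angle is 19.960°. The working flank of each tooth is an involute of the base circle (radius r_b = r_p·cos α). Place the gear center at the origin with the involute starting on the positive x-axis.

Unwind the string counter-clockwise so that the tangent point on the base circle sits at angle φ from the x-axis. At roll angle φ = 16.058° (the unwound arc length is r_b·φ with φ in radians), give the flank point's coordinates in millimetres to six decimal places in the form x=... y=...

pitch radius r_p = m·N/2 = 2.803·22/2 = 30.833000
base radius r_b = r_p·cos α = 30.833000·cos 19.960° = 28.980898
roll angle φ = 16.058° = 0.28026497 rad
x = r_b·(cos φ + φ·sin φ) = 28.980898·(0.96098218 + 0.28026497·0.27661029) = 30.096846
y = r_b·(sin φ − φ·cos φ) = 28.980898·(0.27661029 − 0.28026497·0.96098218) = 0.211000

x=30.096846 y=0.211000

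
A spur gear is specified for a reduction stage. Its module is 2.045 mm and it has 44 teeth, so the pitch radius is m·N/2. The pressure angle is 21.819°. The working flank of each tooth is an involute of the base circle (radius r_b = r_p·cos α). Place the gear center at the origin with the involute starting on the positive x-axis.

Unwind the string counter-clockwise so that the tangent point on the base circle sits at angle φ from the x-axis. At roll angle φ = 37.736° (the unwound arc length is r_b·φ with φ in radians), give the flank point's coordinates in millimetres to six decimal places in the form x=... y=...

x=49.866868 y=3.807633

pitch radius r_p = m·N/2 = 2.045·44/2 = 44.990000
base radius r_b = r_p·cos α = 44.990000·cos 21.819° = 41.767035
roll angle φ = 37.736° = 0.65861745 rad
x = r_b·(cos φ + φ·sin φ) = 41.767035·(0.79083914 + 0.65861745·0.61202406) = 49.866868
y = r_b·(sin φ − φ·cos φ) = 41.767035·(0.61202406 − 0.65861745·0.79083914) = 3.807633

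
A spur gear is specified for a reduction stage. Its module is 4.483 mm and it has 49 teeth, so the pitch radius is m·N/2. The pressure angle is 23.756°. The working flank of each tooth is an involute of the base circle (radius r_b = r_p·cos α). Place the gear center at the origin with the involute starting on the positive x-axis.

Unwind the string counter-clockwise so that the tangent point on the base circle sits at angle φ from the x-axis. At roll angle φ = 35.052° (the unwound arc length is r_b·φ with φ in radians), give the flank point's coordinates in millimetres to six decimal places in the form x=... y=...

pitch radius r_p = m·N/2 = 4.483·49/2 = 109.833500
base radius r_b = r_p·cos α = 109.833500·cos 23.756° = 100.527231
roll angle φ = 35.052° = 0.61177281 rad
x = r_b·(cos φ + φ·sin φ) = 100.527231·(0.81863115 + 0.61177281·0.57431964) = 117.615280
y = r_b·(sin φ − φ·cos φ) = 100.527231·(0.57431964 − 0.61177281·0.81863115) = 7.389090

x=117.615280 y=7.389090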